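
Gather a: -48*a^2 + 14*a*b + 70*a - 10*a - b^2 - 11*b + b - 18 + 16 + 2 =-48*a^2 + a*(14*b + 60) - b^2 - 10*b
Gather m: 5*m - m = 4*m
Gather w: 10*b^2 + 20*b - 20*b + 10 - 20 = 10*b^2 - 10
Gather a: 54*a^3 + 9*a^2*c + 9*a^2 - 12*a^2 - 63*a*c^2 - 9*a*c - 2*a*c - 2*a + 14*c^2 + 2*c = 54*a^3 + a^2*(9*c - 3) + a*(-63*c^2 - 11*c - 2) + 14*c^2 + 2*c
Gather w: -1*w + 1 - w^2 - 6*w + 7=-w^2 - 7*w + 8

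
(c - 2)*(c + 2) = c^2 - 4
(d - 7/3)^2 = d^2 - 14*d/3 + 49/9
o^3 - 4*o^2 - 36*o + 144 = (o - 6)*(o - 4)*(o + 6)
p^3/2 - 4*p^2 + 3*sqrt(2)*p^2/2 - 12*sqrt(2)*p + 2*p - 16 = (p/2 + sqrt(2))*(p - 8)*(p + sqrt(2))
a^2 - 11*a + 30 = (a - 6)*(a - 5)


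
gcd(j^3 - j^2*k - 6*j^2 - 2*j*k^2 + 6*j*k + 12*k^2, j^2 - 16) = 1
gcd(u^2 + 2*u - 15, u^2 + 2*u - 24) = 1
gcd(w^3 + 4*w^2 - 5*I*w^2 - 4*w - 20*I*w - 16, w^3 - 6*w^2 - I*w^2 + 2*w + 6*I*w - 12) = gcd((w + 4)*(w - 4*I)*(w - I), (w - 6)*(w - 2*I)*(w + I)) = 1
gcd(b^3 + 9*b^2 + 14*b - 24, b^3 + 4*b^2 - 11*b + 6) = b^2 + 5*b - 6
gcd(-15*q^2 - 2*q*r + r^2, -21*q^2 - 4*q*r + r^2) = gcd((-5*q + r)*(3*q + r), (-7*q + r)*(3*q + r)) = 3*q + r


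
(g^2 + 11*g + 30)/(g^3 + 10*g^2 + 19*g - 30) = 1/(g - 1)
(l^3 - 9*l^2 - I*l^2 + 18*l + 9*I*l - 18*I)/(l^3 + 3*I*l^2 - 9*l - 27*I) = (l^2 - l*(6 + I) + 6*I)/(l^2 + 3*l*(1 + I) + 9*I)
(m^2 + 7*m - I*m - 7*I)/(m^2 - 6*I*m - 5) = (m + 7)/(m - 5*I)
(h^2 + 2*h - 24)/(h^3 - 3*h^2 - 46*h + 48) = (h - 4)/(h^2 - 9*h + 8)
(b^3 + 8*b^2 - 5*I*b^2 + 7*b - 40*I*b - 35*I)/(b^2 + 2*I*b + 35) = (b^2 + 8*b + 7)/(b + 7*I)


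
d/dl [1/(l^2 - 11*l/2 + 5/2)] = 2*(11 - 4*l)/(2*l^2 - 11*l + 5)^2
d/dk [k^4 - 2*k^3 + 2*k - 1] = 4*k^3 - 6*k^2 + 2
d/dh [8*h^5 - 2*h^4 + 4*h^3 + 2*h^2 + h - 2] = 40*h^4 - 8*h^3 + 12*h^2 + 4*h + 1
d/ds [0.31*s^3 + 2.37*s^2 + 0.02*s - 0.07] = 0.93*s^2 + 4.74*s + 0.02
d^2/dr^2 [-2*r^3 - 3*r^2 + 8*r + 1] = -12*r - 6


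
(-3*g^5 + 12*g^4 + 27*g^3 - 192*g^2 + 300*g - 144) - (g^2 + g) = -3*g^5 + 12*g^4 + 27*g^3 - 193*g^2 + 299*g - 144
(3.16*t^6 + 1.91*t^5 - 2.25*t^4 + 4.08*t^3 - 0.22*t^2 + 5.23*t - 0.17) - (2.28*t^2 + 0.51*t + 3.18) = 3.16*t^6 + 1.91*t^5 - 2.25*t^4 + 4.08*t^3 - 2.5*t^2 + 4.72*t - 3.35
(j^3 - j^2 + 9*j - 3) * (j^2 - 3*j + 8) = j^5 - 4*j^4 + 20*j^3 - 38*j^2 + 81*j - 24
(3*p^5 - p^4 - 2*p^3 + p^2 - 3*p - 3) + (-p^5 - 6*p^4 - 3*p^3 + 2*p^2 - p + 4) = 2*p^5 - 7*p^4 - 5*p^3 + 3*p^2 - 4*p + 1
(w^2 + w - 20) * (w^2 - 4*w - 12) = w^4 - 3*w^3 - 36*w^2 + 68*w + 240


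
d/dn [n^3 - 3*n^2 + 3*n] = 3*n^2 - 6*n + 3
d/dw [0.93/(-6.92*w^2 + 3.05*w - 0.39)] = (12.8712*w - 2.8365)/(6.92*w^2 - 3.05*w + 0.39)^2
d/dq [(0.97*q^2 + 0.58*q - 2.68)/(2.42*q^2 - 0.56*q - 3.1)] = (-1.9468*q^2 + 6.9572*q - 3.2988)/(5.8564*q^4 - 2.7104*q^3 - 14.6904*q^2 + 3.472*q + 9.61)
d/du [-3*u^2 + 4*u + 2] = 4 - 6*u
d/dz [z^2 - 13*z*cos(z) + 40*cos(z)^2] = 13*z*sin(z) + 2*z - 40*sin(2*z) - 13*cos(z)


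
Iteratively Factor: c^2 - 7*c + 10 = (c - 5)*(c - 2)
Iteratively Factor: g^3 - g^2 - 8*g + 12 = (g - 2)*(g^2 + g - 6) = (g - 2)*(g + 3)*(g - 2)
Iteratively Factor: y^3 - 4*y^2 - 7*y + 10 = (y + 2)*(y^2 - 6*y + 5) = (y - 1)*(y + 2)*(y - 5)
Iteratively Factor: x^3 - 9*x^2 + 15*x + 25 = (x + 1)*(x^2 - 10*x + 25) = (x - 5)*(x + 1)*(x - 5)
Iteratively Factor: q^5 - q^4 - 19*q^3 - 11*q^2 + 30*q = (q - 5)*(q^4 + 4*q^3 + q^2 - 6*q) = q*(q - 5)*(q^3 + 4*q^2 + q - 6) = q*(q - 5)*(q + 3)*(q^2 + q - 2) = q*(q - 5)*(q + 2)*(q + 3)*(q - 1)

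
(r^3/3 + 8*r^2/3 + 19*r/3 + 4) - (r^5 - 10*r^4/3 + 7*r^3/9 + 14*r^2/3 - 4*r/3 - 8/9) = -r^5 + 10*r^4/3 - 4*r^3/9 - 2*r^2 + 23*r/3 + 44/9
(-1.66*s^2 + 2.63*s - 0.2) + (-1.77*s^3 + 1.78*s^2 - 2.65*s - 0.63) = -1.77*s^3 + 0.12*s^2 - 0.02*s - 0.83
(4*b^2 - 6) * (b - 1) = 4*b^3 - 4*b^2 - 6*b + 6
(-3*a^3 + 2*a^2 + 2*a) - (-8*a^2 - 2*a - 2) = -3*a^3 + 10*a^2 + 4*a + 2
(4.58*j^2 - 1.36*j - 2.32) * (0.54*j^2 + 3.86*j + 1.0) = 2.4732*j^4 + 16.9444*j^3 - 1.9224*j^2 - 10.3152*j - 2.32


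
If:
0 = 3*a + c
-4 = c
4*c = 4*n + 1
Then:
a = 4/3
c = -4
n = -17/4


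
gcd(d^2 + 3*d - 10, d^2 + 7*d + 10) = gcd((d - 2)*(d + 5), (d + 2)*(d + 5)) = d + 5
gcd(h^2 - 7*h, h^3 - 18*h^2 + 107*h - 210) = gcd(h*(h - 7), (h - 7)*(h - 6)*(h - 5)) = h - 7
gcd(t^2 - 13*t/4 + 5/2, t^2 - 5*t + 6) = t - 2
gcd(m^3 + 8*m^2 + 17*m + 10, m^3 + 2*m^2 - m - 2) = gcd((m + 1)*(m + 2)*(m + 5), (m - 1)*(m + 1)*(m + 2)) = m^2 + 3*m + 2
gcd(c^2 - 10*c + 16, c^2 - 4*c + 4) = c - 2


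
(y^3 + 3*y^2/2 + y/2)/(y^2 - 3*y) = (2*y^2 + 3*y + 1)/(2*(y - 3))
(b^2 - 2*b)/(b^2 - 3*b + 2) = b/(b - 1)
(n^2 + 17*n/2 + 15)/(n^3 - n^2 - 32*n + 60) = (n + 5/2)/(n^2 - 7*n + 10)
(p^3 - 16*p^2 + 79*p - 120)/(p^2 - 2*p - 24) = (-p^3 + 16*p^2 - 79*p + 120)/(-p^2 + 2*p + 24)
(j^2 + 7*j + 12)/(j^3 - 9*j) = (j + 4)/(j*(j - 3))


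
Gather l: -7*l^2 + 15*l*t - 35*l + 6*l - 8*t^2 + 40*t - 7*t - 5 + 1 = -7*l^2 + l*(15*t - 29) - 8*t^2 + 33*t - 4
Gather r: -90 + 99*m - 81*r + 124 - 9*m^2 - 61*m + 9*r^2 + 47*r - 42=-9*m^2 + 38*m + 9*r^2 - 34*r - 8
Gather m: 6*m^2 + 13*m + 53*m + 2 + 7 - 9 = 6*m^2 + 66*m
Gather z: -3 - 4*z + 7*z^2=7*z^2 - 4*z - 3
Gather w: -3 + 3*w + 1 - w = 2*w - 2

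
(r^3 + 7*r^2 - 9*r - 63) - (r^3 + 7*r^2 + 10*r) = -19*r - 63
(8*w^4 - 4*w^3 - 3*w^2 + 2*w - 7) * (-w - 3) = -8*w^5 - 20*w^4 + 15*w^3 + 7*w^2 + w + 21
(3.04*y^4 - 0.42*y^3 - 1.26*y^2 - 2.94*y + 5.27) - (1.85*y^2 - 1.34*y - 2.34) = 3.04*y^4 - 0.42*y^3 - 3.11*y^2 - 1.6*y + 7.61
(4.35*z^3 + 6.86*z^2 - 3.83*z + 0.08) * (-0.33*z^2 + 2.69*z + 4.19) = -1.4355*z^5 + 9.4377*z^4 + 37.9438*z^3 + 18.4143*z^2 - 15.8325*z + 0.3352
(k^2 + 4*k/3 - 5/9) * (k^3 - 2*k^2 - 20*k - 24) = k^5 - 2*k^4/3 - 209*k^3/9 - 446*k^2/9 - 188*k/9 + 40/3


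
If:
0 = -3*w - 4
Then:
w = -4/3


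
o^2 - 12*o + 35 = (o - 7)*(o - 5)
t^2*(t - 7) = t^3 - 7*t^2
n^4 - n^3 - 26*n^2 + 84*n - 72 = (n - 3)*(n - 2)^2*(n + 6)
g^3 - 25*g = g*(g - 5)*(g + 5)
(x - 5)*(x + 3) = x^2 - 2*x - 15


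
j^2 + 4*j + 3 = (j + 1)*(j + 3)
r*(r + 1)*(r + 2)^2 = r^4 + 5*r^3 + 8*r^2 + 4*r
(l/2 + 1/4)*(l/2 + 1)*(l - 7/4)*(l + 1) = l^4/4 + 7*l^3/16 - 21*l^2/32 - 41*l/32 - 7/16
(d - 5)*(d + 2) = d^2 - 3*d - 10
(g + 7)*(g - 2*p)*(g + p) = g^3 - g^2*p + 7*g^2 - 2*g*p^2 - 7*g*p - 14*p^2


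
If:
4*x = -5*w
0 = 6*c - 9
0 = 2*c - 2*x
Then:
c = 3/2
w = -6/5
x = 3/2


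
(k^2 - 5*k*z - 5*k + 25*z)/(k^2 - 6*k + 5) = (k - 5*z)/(k - 1)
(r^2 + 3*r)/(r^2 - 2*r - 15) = r/(r - 5)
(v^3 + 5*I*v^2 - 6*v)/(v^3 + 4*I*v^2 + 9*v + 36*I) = v*(v + 2*I)/(v^2 + I*v + 12)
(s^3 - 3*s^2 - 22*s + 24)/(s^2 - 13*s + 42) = (s^2 + 3*s - 4)/(s - 7)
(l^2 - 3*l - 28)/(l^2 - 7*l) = (l + 4)/l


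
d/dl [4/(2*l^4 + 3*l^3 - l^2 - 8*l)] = 4*(-8*l^3 - 9*l^2 + 2*l + 8)/(l^2*(2*l^3 + 3*l^2 - l - 8)^2)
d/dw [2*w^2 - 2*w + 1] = 4*w - 2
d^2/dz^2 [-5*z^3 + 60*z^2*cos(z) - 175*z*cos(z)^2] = -60*z^2*cos(z) - 240*z*sin(z) + 350*z*cos(2*z) - 30*z + 350*sin(2*z) + 120*cos(z)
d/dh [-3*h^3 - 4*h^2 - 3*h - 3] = -9*h^2 - 8*h - 3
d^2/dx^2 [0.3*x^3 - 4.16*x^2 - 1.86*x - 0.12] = 1.8*x - 8.32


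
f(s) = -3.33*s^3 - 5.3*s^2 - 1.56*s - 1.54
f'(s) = -9.99*s^2 - 10.6*s - 1.56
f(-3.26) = 62.59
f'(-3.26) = -73.17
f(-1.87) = 4.62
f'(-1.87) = -16.67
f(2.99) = -142.60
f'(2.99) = -122.57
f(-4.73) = 239.66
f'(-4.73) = -174.93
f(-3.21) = 59.00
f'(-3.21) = -70.47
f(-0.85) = -2.00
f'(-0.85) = 0.23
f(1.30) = -19.84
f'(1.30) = -32.22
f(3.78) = -263.02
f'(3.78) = -184.37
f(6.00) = -920.98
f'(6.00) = -424.80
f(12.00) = -6537.70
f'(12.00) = -1567.32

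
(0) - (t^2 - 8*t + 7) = -t^2 + 8*t - 7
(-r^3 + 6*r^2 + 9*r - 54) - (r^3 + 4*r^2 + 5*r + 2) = -2*r^3 + 2*r^2 + 4*r - 56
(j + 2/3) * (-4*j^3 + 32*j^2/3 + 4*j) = -4*j^4 + 8*j^3 + 100*j^2/9 + 8*j/3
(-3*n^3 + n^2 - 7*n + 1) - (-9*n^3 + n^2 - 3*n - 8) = 6*n^3 - 4*n + 9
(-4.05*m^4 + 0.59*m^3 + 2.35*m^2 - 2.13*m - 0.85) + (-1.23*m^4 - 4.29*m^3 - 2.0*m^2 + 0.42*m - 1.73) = -5.28*m^4 - 3.7*m^3 + 0.35*m^2 - 1.71*m - 2.58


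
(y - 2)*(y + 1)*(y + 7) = y^3 + 6*y^2 - 9*y - 14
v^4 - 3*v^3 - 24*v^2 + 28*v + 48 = (v - 6)*(v - 2)*(v + 1)*(v + 4)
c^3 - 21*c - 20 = (c - 5)*(c + 1)*(c + 4)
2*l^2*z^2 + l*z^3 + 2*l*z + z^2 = z*(2*l + z)*(l*z + 1)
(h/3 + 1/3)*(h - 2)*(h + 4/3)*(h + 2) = h^4/3 + 7*h^3/9 - 8*h^2/9 - 28*h/9 - 16/9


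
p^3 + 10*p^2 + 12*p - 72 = (p - 2)*(p + 6)^2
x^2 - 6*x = x*(x - 6)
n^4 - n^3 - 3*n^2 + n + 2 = (n - 2)*(n - 1)*(n + 1)^2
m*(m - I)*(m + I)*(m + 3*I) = m^4 + 3*I*m^3 + m^2 + 3*I*m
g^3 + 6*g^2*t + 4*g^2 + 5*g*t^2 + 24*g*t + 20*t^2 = (g + 4)*(g + t)*(g + 5*t)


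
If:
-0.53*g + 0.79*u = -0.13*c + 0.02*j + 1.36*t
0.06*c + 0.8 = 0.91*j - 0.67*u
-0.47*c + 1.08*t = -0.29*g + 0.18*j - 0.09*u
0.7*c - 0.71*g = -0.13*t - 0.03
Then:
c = 1.11576026850685*u - 0.35257365950145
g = 1.14224704229397*u - 0.292927879920636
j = 0.809830347374078*u + 0.855874264208696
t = 0.230486246722502*u + 0.0678674377489518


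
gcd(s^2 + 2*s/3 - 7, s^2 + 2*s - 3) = s + 3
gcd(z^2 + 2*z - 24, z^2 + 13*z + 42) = z + 6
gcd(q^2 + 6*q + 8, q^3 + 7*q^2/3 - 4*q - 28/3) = q + 2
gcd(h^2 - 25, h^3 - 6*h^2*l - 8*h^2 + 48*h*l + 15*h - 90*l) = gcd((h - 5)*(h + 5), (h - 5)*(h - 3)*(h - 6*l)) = h - 5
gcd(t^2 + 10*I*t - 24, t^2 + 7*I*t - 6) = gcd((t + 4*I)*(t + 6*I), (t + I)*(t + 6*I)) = t + 6*I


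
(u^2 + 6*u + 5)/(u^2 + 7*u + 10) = (u + 1)/(u + 2)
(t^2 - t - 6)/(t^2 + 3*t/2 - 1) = 2*(t - 3)/(2*t - 1)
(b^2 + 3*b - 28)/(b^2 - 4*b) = (b + 7)/b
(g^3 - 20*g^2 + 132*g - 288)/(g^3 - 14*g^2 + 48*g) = (g - 6)/g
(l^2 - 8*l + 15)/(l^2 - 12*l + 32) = (l^2 - 8*l + 15)/(l^2 - 12*l + 32)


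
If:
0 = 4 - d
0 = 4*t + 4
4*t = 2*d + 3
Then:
No Solution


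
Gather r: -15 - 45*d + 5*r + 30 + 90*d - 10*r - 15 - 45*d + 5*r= 0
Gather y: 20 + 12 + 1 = 33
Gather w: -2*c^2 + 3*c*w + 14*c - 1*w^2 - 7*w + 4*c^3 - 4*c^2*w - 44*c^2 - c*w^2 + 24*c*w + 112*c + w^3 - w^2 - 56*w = 4*c^3 - 46*c^2 + 126*c + w^3 + w^2*(-c - 2) + w*(-4*c^2 + 27*c - 63)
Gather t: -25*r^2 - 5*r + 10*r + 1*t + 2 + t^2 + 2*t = -25*r^2 + 5*r + t^2 + 3*t + 2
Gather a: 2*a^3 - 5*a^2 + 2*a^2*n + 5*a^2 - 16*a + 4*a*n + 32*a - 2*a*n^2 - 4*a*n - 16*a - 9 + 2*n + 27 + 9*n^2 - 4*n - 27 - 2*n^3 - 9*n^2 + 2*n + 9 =2*a^3 + 2*a^2*n - 2*a*n^2 - 2*n^3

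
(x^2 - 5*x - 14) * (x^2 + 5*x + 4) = x^4 - 35*x^2 - 90*x - 56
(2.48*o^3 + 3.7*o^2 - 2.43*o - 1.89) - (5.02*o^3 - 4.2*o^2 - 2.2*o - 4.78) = -2.54*o^3 + 7.9*o^2 - 0.23*o + 2.89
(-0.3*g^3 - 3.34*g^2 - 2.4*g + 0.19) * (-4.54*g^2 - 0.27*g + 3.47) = 1.362*g^5 + 15.2446*g^4 + 10.7568*g^3 - 11.8044*g^2 - 8.3793*g + 0.6593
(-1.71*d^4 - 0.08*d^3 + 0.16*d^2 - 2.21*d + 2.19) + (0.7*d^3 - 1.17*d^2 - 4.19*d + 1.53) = -1.71*d^4 + 0.62*d^3 - 1.01*d^2 - 6.4*d + 3.72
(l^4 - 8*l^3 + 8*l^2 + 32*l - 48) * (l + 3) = l^5 - 5*l^4 - 16*l^3 + 56*l^2 + 48*l - 144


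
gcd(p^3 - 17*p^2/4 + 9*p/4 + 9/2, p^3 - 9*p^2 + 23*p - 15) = p - 3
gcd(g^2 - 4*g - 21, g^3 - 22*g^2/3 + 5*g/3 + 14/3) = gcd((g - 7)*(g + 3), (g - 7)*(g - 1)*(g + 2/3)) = g - 7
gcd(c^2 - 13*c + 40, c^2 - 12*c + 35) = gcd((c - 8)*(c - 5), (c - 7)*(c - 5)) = c - 5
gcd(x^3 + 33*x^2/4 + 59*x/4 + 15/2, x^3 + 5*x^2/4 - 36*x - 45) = x^2 + 29*x/4 + 15/2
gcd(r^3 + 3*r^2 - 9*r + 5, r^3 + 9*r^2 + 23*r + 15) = r + 5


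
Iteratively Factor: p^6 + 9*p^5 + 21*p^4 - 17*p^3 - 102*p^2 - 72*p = (p + 4)*(p^5 + 5*p^4 + p^3 - 21*p^2 - 18*p) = (p + 1)*(p + 4)*(p^4 + 4*p^3 - 3*p^2 - 18*p) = (p + 1)*(p + 3)*(p + 4)*(p^3 + p^2 - 6*p) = (p + 1)*(p + 3)^2*(p + 4)*(p^2 - 2*p) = p*(p + 1)*(p + 3)^2*(p + 4)*(p - 2)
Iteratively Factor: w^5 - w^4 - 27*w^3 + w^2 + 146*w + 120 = (w - 5)*(w^4 + 4*w^3 - 7*w^2 - 34*w - 24) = (w - 5)*(w - 3)*(w^3 + 7*w^2 + 14*w + 8) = (w - 5)*(w - 3)*(w + 4)*(w^2 + 3*w + 2) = (w - 5)*(w - 3)*(w + 1)*(w + 4)*(w + 2)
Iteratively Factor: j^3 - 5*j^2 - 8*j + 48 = (j - 4)*(j^2 - j - 12) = (j - 4)*(j + 3)*(j - 4)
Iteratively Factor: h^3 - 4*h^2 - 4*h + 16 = (h - 2)*(h^2 - 2*h - 8) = (h - 4)*(h - 2)*(h + 2)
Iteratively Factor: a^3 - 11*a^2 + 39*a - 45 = (a - 5)*(a^2 - 6*a + 9) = (a - 5)*(a - 3)*(a - 3)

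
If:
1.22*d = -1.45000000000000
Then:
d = -1.19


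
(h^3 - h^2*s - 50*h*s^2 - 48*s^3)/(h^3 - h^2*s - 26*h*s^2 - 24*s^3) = (-h^2 + 2*h*s + 48*s^2)/(-h^2 + 2*h*s + 24*s^2)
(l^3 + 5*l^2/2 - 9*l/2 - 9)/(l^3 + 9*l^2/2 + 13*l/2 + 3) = (l^2 + l - 6)/(l^2 + 3*l + 2)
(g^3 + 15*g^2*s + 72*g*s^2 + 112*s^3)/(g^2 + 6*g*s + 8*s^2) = (g^2 + 11*g*s + 28*s^2)/(g + 2*s)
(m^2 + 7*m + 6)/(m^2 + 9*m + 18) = (m + 1)/(m + 3)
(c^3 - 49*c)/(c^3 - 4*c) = (c^2 - 49)/(c^2 - 4)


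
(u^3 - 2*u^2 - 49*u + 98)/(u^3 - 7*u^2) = 1 + 5/u - 14/u^2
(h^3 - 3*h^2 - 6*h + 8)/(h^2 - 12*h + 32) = (h^2 + h - 2)/(h - 8)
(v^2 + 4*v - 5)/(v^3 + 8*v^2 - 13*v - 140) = (v - 1)/(v^2 + 3*v - 28)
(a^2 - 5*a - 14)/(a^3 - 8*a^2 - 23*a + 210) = (a + 2)/(a^2 - a - 30)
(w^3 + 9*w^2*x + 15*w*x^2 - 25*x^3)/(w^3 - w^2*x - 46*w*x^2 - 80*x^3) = (-w^2 - 4*w*x + 5*x^2)/(-w^2 + 6*w*x + 16*x^2)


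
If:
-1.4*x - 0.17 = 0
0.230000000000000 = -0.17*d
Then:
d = -1.35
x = -0.12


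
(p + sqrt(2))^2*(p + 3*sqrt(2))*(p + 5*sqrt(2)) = p^4 + 10*sqrt(2)*p^3 + 64*p^2 + 76*sqrt(2)*p + 60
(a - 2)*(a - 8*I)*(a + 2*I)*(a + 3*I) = a^4 - 2*a^3 - 3*I*a^3 + 34*a^2 + 6*I*a^2 - 68*a + 48*I*a - 96*I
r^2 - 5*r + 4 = (r - 4)*(r - 1)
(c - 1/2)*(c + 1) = c^2 + c/2 - 1/2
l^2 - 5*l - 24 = (l - 8)*(l + 3)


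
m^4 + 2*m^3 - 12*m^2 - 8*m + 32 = (m - 2)^2*(m + 2)*(m + 4)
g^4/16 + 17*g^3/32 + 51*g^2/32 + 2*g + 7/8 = (g/4 + 1/4)*(g/4 + 1/2)*(g + 2)*(g + 7/2)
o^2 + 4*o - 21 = (o - 3)*(o + 7)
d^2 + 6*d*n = d*(d + 6*n)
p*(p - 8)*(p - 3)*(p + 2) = p^4 - 9*p^3 + 2*p^2 + 48*p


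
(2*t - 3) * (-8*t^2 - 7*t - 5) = -16*t^3 + 10*t^2 + 11*t + 15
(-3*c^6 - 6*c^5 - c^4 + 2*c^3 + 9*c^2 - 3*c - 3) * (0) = 0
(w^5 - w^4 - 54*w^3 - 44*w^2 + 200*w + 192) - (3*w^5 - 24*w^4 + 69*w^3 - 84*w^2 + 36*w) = -2*w^5 + 23*w^4 - 123*w^3 + 40*w^2 + 164*w + 192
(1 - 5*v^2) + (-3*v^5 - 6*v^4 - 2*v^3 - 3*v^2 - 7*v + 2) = -3*v^5 - 6*v^4 - 2*v^3 - 8*v^2 - 7*v + 3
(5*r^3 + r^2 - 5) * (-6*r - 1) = -30*r^4 - 11*r^3 - r^2 + 30*r + 5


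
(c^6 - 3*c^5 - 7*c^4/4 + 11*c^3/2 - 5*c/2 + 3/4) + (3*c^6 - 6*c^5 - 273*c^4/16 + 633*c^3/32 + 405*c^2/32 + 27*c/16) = 4*c^6 - 9*c^5 - 301*c^4/16 + 809*c^3/32 + 405*c^2/32 - 13*c/16 + 3/4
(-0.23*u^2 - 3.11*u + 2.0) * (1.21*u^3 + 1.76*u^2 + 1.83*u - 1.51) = -0.2783*u^5 - 4.1679*u^4 - 3.4745*u^3 - 1.824*u^2 + 8.3561*u - 3.02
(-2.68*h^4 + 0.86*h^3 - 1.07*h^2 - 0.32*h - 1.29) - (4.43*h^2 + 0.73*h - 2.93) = -2.68*h^4 + 0.86*h^3 - 5.5*h^2 - 1.05*h + 1.64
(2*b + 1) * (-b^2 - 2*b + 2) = -2*b^3 - 5*b^2 + 2*b + 2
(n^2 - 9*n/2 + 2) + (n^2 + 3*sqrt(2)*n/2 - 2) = 2*n^2 - 9*n/2 + 3*sqrt(2)*n/2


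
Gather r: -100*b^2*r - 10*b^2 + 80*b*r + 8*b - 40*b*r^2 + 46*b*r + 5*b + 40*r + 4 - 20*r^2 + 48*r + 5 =-10*b^2 + 13*b + r^2*(-40*b - 20) + r*(-100*b^2 + 126*b + 88) + 9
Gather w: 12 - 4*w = 12 - 4*w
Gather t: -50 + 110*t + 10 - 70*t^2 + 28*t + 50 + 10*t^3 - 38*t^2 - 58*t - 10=10*t^3 - 108*t^2 + 80*t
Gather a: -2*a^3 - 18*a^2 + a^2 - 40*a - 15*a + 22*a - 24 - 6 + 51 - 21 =-2*a^3 - 17*a^2 - 33*a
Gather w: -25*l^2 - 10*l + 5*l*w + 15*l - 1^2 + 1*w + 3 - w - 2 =-25*l^2 + 5*l*w + 5*l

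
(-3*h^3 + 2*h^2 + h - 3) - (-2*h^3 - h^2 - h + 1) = -h^3 + 3*h^2 + 2*h - 4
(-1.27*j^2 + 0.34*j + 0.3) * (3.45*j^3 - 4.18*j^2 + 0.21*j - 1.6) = -4.3815*j^5 + 6.4816*j^4 - 0.6529*j^3 + 0.8494*j^2 - 0.481*j - 0.48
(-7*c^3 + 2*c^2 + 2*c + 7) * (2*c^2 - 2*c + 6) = -14*c^5 + 18*c^4 - 42*c^3 + 22*c^2 - 2*c + 42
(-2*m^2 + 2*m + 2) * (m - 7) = -2*m^3 + 16*m^2 - 12*m - 14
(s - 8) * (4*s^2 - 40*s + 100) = 4*s^3 - 72*s^2 + 420*s - 800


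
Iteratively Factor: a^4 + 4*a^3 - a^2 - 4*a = (a + 1)*(a^3 + 3*a^2 - 4*a) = a*(a + 1)*(a^2 + 3*a - 4) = a*(a - 1)*(a + 1)*(a + 4)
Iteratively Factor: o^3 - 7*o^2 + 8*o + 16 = (o - 4)*(o^2 - 3*o - 4) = (o - 4)*(o + 1)*(o - 4)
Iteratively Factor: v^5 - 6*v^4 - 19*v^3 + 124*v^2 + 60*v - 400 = (v + 2)*(v^4 - 8*v^3 - 3*v^2 + 130*v - 200) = (v - 5)*(v + 2)*(v^3 - 3*v^2 - 18*v + 40) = (v - 5)*(v + 2)*(v + 4)*(v^2 - 7*v + 10) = (v - 5)*(v - 2)*(v + 2)*(v + 4)*(v - 5)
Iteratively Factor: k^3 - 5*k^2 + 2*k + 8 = (k - 2)*(k^2 - 3*k - 4) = (k - 4)*(k - 2)*(k + 1)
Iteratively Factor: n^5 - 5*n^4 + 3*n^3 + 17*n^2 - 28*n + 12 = (n - 1)*(n^4 - 4*n^3 - n^2 + 16*n - 12) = (n - 1)^2*(n^3 - 3*n^2 - 4*n + 12) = (n - 2)*(n - 1)^2*(n^2 - n - 6) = (n - 2)*(n - 1)^2*(n + 2)*(n - 3)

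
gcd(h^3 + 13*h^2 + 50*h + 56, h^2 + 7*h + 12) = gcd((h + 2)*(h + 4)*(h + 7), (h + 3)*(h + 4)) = h + 4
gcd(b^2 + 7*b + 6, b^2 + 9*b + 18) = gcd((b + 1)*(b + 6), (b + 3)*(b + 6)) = b + 6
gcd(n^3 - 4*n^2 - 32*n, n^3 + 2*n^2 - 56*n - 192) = n^2 - 4*n - 32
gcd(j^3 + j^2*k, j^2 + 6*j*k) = j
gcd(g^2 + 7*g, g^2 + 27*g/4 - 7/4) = g + 7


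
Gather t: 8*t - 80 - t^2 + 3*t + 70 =-t^2 + 11*t - 10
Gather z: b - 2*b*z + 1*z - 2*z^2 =b - 2*z^2 + z*(1 - 2*b)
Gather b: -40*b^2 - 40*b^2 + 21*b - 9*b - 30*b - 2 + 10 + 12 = -80*b^2 - 18*b + 20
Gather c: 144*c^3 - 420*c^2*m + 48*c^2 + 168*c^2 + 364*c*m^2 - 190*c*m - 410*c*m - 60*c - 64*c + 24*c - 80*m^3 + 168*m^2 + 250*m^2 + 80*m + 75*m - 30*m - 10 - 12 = 144*c^3 + c^2*(216 - 420*m) + c*(364*m^2 - 600*m - 100) - 80*m^3 + 418*m^2 + 125*m - 22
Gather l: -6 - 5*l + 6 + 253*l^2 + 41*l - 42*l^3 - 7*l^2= -42*l^3 + 246*l^2 + 36*l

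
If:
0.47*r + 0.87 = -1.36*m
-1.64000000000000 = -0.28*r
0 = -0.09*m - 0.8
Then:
No Solution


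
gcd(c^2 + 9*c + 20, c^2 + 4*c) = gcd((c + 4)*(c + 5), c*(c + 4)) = c + 4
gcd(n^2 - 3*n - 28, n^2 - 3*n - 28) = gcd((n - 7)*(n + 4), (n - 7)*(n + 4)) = n^2 - 3*n - 28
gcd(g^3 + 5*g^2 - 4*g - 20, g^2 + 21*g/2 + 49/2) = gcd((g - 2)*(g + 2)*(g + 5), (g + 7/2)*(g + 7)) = 1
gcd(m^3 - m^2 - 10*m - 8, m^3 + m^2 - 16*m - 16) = m^2 - 3*m - 4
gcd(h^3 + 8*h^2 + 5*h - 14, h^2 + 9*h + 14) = h^2 + 9*h + 14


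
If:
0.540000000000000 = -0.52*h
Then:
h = -1.04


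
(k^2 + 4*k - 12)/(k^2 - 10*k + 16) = (k + 6)/(k - 8)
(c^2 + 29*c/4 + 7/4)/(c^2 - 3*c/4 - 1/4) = (c + 7)/(c - 1)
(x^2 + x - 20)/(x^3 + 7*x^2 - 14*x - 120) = 1/(x + 6)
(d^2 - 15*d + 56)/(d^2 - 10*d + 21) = (d - 8)/(d - 3)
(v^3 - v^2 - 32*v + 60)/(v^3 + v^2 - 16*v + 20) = (v^2 + v - 30)/(v^2 + 3*v - 10)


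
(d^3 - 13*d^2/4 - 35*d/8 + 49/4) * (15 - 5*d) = -5*d^4 + 125*d^3/4 - 215*d^2/8 - 1015*d/8 + 735/4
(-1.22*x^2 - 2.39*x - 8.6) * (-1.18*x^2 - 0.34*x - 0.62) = 1.4396*x^4 + 3.235*x^3 + 11.717*x^2 + 4.4058*x + 5.332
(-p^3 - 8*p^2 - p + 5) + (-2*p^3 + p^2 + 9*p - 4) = -3*p^3 - 7*p^2 + 8*p + 1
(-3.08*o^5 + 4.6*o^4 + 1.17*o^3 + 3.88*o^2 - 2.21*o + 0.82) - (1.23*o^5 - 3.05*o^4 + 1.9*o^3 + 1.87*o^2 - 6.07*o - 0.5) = -4.31*o^5 + 7.65*o^4 - 0.73*o^3 + 2.01*o^2 + 3.86*o + 1.32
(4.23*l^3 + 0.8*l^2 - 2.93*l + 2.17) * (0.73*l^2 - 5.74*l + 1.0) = 3.0879*l^5 - 23.6962*l^4 - 2.5009*l^3 + 19.2023*l^2 - 15.3858*l + 2.17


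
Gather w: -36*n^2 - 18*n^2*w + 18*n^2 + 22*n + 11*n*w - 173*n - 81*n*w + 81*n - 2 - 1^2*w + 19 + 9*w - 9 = -18*n^2 - 70*n + w*(-18*n^2 - 70*n + 8) + 8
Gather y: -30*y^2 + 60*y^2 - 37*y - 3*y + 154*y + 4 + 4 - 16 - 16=30*y^2 + 114*y - 24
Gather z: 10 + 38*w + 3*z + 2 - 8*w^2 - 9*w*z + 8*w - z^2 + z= -8*w^2 + 46*w - z^2 + z*(4 - 9*w) + 12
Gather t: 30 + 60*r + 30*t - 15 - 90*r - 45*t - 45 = -30*r - 15*t - 30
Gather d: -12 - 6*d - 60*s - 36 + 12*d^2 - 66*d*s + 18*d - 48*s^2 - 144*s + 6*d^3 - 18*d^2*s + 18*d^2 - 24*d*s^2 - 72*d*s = 6*d^3 + d^2*(30 - 18*s) + d*(-24*s^2 - 138*s + 12) - 48*s^2 - 204*s - 48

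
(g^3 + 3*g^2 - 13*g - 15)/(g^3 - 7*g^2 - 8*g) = (g^2 + 2*g - 15)/(g*(g - 8))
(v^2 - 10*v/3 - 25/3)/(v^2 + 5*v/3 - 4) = (3*v^2 - 10*v - 25)/(3*v^2 + 5*v - 12)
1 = 1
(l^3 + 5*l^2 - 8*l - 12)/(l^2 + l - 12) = (l^3 + 5*l^2 - 8*l - 12)/(l^2 + l - 12)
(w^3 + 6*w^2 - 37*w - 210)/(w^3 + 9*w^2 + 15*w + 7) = (w^2 - w - 30)/(w^2 + 2*w + 1)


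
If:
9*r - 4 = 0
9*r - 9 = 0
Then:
No Solution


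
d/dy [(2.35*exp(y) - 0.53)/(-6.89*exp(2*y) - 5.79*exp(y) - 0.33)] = (16.1915*exp(2*y) - 7.3034*exp(y) - 3.8442)*exp(y)/(47.4721*exp(4*y) + 79.7862*exp(3*y) + 38.0715*exp(2*y) + 3.8214*exp(y) + 0.1089)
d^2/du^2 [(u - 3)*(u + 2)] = 2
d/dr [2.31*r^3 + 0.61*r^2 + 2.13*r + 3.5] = 6.93*r^2 + 1.22*r + 2.13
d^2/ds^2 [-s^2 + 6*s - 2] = -2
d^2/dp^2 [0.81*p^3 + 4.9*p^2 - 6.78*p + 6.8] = 4.86*p + 9.8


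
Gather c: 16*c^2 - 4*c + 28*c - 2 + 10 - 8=16*c^2 + 24*c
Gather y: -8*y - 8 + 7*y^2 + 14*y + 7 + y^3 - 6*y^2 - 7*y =y^3 + y^2 - y - 1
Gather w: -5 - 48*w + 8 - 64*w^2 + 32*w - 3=-64*w^2 - 16*w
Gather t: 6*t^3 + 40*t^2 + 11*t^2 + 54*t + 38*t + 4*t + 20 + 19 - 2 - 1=6*t^3 + 51*t^2 + 96*t + 36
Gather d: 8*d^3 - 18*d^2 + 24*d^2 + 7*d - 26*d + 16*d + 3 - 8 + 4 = 8*d^3 + 6*d^2 - 3*d - 1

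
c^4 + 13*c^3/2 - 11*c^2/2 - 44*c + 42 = (c - 2)*(c - 1)*(c + 7/2)*(c + 6)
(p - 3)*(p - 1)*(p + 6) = p^3 + 2*p^2 - 21*p + 18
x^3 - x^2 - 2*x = x*(x - 2)*(x + 1)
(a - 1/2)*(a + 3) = a^2 + 5*a/2 - 3/2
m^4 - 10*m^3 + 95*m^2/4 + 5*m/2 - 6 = (m - 6)*(m - 4)*(m - 1/2)*(m + 1/2)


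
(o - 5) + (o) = 2*o - 5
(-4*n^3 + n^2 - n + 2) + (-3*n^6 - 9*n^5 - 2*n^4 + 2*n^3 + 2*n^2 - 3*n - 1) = -3*n^6 - 9*n^5 - 2*n^4 - 2*n^3 + 3*n^2 - 4*n + 1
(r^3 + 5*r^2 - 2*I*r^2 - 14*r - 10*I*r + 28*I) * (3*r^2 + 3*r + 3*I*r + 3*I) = 3*r^5 + 18*r^4 - 3*I*r^4 - 21*r^3 - 18*I*r^3 - 6*r^2 + 27*I*r^2 - 54*r + 42*I*r - 84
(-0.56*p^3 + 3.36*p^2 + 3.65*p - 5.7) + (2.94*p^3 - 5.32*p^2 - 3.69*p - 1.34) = 2.38*p^3 - 1.96*p^2 - 0.04*p - 7.04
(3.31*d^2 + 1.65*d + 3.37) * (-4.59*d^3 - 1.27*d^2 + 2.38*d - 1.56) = -15.1929*d^5 - 11.7772*d^4 - 9.686*d^3 - 5.5165*d^2 + 5.4466*d - 5.2572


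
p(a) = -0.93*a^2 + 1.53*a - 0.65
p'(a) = 1.53 - 1.86*a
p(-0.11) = -0.83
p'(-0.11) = 1.73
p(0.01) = -0.63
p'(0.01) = 1.51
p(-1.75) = -6.18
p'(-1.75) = 4.78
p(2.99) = -4.39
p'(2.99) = -4.03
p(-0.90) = -2.78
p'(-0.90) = 3.20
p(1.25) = -0.19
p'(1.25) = -0.80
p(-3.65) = -18.62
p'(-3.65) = 8.32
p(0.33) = -0.25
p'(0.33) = 0.92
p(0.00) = -0.65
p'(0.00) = 1.53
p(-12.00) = -152.93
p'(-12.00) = 23.85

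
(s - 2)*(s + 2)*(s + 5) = s^3 + 5*s^2 - 4*s - 20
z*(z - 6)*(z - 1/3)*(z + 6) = z^4 - z^3/3 - 36*z^2 + 12*z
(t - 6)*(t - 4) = t^2 - 10*t + 24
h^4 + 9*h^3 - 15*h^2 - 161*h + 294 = (h - 3)*(h - 2)*(h + 7)^2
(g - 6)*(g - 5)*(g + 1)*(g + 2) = g^4 - 8*g^3 - g^2 + 68*g + 60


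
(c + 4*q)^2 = c^2 + 8*c*q + 16*q^2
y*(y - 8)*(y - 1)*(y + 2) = y^4 - 7*y^3 - 10*y^2 + 16*y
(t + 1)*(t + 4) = t^2 + 5*t + 4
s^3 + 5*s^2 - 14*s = s*(s - 2)*(s + 7)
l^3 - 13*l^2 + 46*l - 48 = (l - 8)*(l - 3)*(l - 2)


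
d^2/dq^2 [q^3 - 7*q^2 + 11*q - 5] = 6*q - 14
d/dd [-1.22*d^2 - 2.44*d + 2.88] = -2.44*d - 2.44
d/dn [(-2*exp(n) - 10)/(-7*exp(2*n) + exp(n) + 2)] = 2*(-(exp(n) + 5)*(14*exp(n) - 1) + 7*exp(2*n) - exp(n) - 2)*exp(n)/(-7*exp(2*n) + exp(n) + 2)^2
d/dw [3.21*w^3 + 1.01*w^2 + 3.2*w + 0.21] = 9.63*w^2 + 2.02*w + 3.2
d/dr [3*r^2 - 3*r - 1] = 6*r - 3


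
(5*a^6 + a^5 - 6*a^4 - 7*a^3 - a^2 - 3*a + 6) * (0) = 0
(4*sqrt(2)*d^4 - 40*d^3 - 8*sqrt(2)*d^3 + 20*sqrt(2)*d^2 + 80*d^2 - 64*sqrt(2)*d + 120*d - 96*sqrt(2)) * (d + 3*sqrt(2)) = 4*sqrt(2)*d^5 - 16*d^4 - 8*sqrt(2)*d^4 - 100*sqrt(2)*d^3 + 32*d^3 + 240*d^2 + 176*sqrt(2)*d^2 - 384*d + 264*sqrt(2)*d - 576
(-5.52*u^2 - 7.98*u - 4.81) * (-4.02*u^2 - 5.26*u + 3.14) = 22.1904*u^4 + 61.1148*u^3 + 43.9782*u^2 + 0.243399999999994*u - 15.1034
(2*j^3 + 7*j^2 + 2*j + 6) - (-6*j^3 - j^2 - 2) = 8*j^3 + 8*j^2 + 2*j + 8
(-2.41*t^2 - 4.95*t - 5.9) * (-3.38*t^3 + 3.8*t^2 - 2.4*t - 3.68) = 8.1458*t^5 + 7.573*t^4 + 6.916*t^3 - 1.6712*t^2 + 32.376*t + 21.712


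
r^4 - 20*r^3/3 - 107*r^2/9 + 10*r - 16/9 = (r - 8)*(r - 1/3)^2*(r + 2)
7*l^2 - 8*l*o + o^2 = (-7*l + o)*(-l + o)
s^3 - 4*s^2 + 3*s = s*(s - 3)*(s - 1)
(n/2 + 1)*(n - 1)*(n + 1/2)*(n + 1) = n^4/2 + 5*n^3/4 - 5*n/4 - 1/2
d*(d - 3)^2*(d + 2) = d^4 - 4*d^3 - 3*d^2 + 18*d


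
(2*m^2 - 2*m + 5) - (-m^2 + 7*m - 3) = 3*m^2 - 9*m + 8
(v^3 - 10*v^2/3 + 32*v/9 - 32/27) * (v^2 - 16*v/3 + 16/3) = v^5 - 26*v^4/3 + 80*v^3/3 - 1024*v^2/27 + 2048*v/81 - 512/81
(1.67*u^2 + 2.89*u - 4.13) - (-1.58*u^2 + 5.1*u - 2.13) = 3.25*u^2 - 2.21*u - 2.0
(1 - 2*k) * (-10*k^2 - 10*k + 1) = 20*k^3 + 10*k^2 - 12*k + 1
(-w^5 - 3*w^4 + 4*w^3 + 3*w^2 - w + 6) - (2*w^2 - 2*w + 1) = -w^5 - 3*w^4 + 4*w^3 + w^2 + w + 5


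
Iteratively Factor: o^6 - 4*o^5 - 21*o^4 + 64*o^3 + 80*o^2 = (o + 1)*(o^5 - 5*o^4 - 16*o^3 + 80*o^2) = o*(o + 1)*(o^4 - 5*o^3 - 16*o^2 + 80*o) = o*(o - 5)*(o + 1)*(o^3 - 16*o) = o*(o - 5)*(o + 1)*(o + 4)*(o^2 - 4*o) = o^2*(o - 5)*(o + 1)*(o + 4)*(o - 4)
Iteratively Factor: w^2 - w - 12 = (w - 4)*(w + 3)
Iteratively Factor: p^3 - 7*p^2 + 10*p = (p - 5)*(p^2 - 2*p) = p*(p - 5)*(p - 2)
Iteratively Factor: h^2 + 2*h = (h)*(h + 2)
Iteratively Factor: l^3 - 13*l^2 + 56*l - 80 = (l - 4)*(l^2 - 9*l + 20) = (l - 5)*(l - 4)*(l - 4)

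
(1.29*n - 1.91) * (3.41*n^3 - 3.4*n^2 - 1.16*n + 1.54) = 4.3989*n^4 - 10.8991*n^3 + 4.9976*n^2 + 4.2022*n - 2.9414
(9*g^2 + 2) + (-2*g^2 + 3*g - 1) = 7*g^2 + 3*g + 1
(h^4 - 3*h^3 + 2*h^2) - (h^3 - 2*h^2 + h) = h^4 - 4*h^3 + 4*h^2 - h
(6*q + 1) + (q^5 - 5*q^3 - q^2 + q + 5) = q^5 - 5*q^3 - q^2 + 7*q + 6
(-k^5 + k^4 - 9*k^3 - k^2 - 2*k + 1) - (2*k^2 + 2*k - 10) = -k^5 + k^4 - 9*k^3 - 3*k^2 - 4*k + 11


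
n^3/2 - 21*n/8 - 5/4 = (n/2 + 1)*(n - 5/2)*(n + 1/2)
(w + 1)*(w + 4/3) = w^2 + 7*w/3 + 4/3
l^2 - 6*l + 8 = (l - 4)*(l - 2)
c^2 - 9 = (c - 3)*(c + 3)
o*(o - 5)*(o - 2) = o^3 - 7*o^2 + 10*o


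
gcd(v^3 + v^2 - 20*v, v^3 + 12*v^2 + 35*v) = v^2 + 5*v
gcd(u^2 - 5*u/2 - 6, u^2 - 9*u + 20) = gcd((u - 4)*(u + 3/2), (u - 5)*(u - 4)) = u - 4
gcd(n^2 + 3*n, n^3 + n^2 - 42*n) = n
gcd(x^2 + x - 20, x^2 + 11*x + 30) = x + 5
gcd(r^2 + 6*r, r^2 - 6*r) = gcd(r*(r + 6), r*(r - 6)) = r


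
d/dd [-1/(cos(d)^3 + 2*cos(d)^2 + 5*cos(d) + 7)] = (3*sin(d)^2 - 4*cos(d) - 8)*sin(d)/(cos(d)^3 + 2*cos(d)^2 + 5*cos(d) + 7)^2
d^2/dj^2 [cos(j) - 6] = -cos(j)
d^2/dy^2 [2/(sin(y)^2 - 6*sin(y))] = 4*(-2*sin(y) + 9 - 15/sin(y) - 18/sin(y)^2 + 36/sin(y)^3)/(sin(y) - 6)^3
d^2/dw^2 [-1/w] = -2/w^3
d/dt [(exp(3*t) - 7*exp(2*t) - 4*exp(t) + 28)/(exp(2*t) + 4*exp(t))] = (exp(4*t) + 8*exp(3*t) - 24*exp(2*t) - 56*exp(t) - 112)*exp(-t)/(exp(2*t) + 8*exp(t) + 16)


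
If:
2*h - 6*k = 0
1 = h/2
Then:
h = 2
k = 2/3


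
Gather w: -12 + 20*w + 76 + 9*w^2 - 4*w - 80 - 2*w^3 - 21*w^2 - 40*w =-2*w^3 - 12*w^2 - 24*w - 16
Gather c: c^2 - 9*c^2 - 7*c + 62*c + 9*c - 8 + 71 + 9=-8*c^2 + 64*c + 72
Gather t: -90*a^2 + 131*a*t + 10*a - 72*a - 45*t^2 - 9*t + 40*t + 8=-90*a^2 - 62*a - 45*t^2 + t*(131*a + 31) + 8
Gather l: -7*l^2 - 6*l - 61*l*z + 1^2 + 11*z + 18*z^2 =-7*l^2 + l*(-61*z - 6) + 18*z^2 + 11*z + 1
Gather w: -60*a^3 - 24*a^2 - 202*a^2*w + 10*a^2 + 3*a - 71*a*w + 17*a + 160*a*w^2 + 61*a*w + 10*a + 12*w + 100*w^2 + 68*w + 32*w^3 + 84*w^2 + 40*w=-60*a^3 - 14*a^2 + 30*a + 32*w^3 + w^2*(160*a + 184) + w*(-202*a^2 - 10*a + 120)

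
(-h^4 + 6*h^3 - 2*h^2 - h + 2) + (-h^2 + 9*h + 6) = -h^4 + 6*h^3 - 3*h^2 + 8*h + 8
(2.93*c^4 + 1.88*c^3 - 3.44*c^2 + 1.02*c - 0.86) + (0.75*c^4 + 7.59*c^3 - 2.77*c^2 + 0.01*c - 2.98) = 3.68*c^4 + 9.47*c^3 - 6.21*c^2 + 1.03*c - 3.84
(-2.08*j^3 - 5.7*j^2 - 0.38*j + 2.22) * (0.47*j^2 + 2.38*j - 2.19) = -0.9776*j^5 - 7.6294*j^4 - 9.1894*j^3 + 12.622*j^2 + 6.1158*j - 4.8618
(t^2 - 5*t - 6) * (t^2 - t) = t^4 - 6*t^3 - t^2 + 6*t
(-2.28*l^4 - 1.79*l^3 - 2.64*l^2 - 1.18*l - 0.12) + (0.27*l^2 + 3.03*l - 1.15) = -2.28*l^4 - 1.79*l^3 - 2.37*l^2 + 1.85*l - 1.27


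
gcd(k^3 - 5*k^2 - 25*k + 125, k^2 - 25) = k^2 - 25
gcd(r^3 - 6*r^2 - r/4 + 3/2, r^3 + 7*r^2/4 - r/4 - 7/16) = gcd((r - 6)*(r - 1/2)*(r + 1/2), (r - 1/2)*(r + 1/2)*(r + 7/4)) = r^2 - 1/4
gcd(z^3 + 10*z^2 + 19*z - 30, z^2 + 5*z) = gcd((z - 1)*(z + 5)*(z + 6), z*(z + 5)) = z + 5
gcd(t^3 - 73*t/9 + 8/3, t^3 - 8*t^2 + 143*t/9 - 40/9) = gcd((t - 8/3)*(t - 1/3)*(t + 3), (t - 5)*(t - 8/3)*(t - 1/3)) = t^2 - 3*t + 8/9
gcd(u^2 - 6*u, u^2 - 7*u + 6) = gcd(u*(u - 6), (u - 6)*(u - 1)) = u - 6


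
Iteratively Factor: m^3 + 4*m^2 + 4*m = (m + 2)*(m^2 + 2*m) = (m + 2)^2*(m)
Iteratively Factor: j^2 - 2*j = (j - 2)*(j)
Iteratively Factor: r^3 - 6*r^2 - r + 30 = (r - 5)*(r^2 - r - 6) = (r - 5)*(r + 2)*(r - 3)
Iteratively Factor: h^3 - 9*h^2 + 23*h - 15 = (h - 3)*(h^2 - 6*h + 5) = (h - 3)*(h - 1)*(h - 5)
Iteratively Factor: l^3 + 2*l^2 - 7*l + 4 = (l + 4)*(l^2 - 2*l + 1) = (l - 1)*(l + 4)*(l - 1)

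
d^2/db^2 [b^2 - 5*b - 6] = 2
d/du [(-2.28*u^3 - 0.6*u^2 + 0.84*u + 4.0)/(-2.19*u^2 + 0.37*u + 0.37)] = (4.9932*u^4 - 1.6872*u^3 - 0.913199999999999*u^2 + 17.076*u - 1.1692)/(4.7961*u^4 - 1.6206*u^3 - 1.4837*u^2 + 0.2738*u + 0.1369)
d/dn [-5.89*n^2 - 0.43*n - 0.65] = -11.78*n - 0.43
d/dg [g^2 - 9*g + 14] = 2*g - 9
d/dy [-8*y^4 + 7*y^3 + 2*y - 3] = -32*y^3 + 21*y^2 + 2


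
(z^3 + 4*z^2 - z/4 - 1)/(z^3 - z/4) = (z + 4)/z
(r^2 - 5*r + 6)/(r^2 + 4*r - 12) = (r - 3)/(r + 6)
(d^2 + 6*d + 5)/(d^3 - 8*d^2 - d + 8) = (d + 5)/(d^2 - 9*d + 8)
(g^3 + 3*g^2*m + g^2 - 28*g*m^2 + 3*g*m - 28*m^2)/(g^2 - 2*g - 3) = (g^2 + 3*g*m - 28*m^2)/(g - 3)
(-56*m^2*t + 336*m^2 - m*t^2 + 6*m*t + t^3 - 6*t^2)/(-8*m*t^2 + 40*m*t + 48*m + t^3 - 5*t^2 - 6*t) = (7*m + t)/(t + 1)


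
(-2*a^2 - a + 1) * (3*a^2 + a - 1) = -6*a^4 - 5*a^3 + 4*a^2 + 2*a - 1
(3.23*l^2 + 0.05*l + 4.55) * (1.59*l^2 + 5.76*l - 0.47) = 5.1357*l^4 + 18.6843*l^3 + 6.0044*l^2 + 26.1845*l - 2.1385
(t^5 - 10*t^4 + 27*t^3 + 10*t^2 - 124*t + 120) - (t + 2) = t^5 - 10*t^4 + 27*t^3 + 10*t^2 - 125*t + 118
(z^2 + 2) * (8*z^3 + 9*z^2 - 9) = 8*z^5 + 9*z^4 + 16*z^3 + 9*z^2 - 18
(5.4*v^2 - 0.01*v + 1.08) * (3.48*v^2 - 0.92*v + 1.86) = 18.792*v^4 - 5.0028*v^3 + 13.8116*v^2 - 1.0122*v + 2.0088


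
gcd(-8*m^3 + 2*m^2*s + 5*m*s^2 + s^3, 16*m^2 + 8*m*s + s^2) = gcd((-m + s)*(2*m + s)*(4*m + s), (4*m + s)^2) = 4*m + s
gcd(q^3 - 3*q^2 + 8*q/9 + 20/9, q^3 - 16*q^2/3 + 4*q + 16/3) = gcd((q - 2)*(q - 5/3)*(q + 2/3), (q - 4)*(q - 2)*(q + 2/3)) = q^2 - 4*q/3 - 4/3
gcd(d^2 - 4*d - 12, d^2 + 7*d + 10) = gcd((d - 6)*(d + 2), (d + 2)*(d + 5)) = d + 2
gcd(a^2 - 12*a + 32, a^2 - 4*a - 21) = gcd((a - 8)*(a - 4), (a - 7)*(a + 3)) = 1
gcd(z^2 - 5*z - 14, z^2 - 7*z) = z - 7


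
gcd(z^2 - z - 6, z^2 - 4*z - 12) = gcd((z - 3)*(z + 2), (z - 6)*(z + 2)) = z + 2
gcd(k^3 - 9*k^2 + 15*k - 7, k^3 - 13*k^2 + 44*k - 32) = k - 1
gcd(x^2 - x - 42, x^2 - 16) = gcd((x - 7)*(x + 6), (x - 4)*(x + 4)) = 1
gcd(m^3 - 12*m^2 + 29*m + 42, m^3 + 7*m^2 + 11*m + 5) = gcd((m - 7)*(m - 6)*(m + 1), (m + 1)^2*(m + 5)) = m + 1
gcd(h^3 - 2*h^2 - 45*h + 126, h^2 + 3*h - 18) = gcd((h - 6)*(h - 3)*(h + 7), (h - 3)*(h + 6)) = h - 3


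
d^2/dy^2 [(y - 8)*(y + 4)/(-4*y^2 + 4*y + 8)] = 3*(y^3 + 30*y^2 - 24*y + 28)/(2*(y^6 - 3*y^5 - 3*y^4 + 11*y^3 + 6*y^2 - 12*y - 8))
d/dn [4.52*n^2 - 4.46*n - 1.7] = 9.04*n - 4.46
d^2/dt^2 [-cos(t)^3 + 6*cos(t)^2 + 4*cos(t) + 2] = -13*cos(t)/4 - 12*cos(2*t) + 9*cos(3*t)/4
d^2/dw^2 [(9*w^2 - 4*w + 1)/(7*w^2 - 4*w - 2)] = 14*(8*w^3 + 75*w^2 - 36*w + 14)/(343*w^6 - 588*w^5 + 42*w^4 + 272*w^3 - 12*w^2 - 48*w - 8)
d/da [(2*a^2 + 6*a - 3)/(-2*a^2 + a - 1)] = (14*a^2 - 16*a - 3)/(4*a^4 - 4*a^3 + 5*a^2 - 2*a + 1)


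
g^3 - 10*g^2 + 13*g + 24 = (g - 8)*(g - 3)*(g + 1)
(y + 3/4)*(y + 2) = y^2 + 11*y/4 + 3/2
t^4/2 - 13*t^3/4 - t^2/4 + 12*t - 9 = (t/2 + 1)*(t - 6)*(t - 3/2)*(t - 1)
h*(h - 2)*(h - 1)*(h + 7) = h^4 + 4*h^3 - 19*h^2 + 14*h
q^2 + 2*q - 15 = (q - 3)*(q + 5)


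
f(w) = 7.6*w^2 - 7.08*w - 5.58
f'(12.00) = 175.32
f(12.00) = 1003.86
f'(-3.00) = -52.68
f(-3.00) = 84.06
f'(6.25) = 87.92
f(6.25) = 247.04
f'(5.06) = 69.83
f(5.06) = 153.18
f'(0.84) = 5.69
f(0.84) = -6.16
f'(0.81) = 5.23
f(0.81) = -6.33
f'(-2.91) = -51.31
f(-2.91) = 79.38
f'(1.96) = 22.71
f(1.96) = 9.74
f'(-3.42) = -59.06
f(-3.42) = 107.53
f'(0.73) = 4.02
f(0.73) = -6.70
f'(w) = 15.2*w - 7.08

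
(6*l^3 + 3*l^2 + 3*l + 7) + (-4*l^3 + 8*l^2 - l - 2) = 2*l^3 + 11*l^2 + 2*l + 5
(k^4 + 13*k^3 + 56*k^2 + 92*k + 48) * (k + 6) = k^5 + 19*k^4 + 134*k^3 + 428*k^2 + 600*k + 288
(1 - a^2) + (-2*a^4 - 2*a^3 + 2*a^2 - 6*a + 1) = -2*a^4 - 2*a^3 + a^2 - 6*a + 2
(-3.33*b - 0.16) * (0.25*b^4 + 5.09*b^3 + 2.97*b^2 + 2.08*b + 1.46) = -0.8325*b^5 - 16.9897*b^4 - 10.7045*b^3 - 7.4016*b^2 - 5.1946*b - 0.2336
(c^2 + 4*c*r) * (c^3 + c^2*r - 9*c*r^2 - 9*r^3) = c^5 + 5*c^4*r - 5*c^3*r^2 - 45*c^2*r^3 - 36*c*r^4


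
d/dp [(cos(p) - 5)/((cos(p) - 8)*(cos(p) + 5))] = (cos(p)^2 - 10*cos(p) + 55)*sin(p)/((cos(p) - 8)^2*(cos(p) + 5)^2)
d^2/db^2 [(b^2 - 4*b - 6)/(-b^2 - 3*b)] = 2*(7*b^3 + 18*b^2 + 54*b + 54)/(b^3*(b^3 + 9*b^2 + 27*b + 27))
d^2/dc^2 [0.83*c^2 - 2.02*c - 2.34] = 1.66000000000000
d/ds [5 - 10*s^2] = -20*s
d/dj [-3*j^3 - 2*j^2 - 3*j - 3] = -9*j^2 - 4*j - 3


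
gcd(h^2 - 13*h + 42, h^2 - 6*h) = h - 6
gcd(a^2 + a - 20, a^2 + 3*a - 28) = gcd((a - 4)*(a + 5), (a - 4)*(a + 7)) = a - 4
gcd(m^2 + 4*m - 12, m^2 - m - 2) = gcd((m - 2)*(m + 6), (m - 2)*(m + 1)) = m - 2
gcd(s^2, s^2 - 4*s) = s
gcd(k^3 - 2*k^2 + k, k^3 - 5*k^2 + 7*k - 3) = k^2 - 2*k + 1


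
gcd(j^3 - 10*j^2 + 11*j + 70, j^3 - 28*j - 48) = j + 2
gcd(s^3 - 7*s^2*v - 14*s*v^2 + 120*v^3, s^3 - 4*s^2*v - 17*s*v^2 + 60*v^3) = s^2 - s*v - 20*v^2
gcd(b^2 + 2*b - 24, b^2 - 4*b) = b - 4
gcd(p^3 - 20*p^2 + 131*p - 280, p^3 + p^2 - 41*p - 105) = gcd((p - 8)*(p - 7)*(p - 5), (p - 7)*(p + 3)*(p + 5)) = p - 7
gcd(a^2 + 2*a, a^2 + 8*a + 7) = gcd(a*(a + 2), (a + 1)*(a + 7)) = 1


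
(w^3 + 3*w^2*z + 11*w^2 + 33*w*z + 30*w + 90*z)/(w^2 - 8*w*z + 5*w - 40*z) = (-w^2 - 3*w*z - 6*w - 18*z)/(-w + 8*z)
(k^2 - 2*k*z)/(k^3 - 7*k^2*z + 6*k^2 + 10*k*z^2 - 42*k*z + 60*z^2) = k/(k^2 - 5*k*z + 6*k - 30*z)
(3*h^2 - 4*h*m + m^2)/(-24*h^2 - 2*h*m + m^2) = (-3*h^2 + 4*h*m - m^2)/(24*h^2 + 2*h*m - m^2)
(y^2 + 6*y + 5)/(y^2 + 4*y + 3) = (y + 5)/(y + 3)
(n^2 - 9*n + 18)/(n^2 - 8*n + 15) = (n - 6)/(n - 5)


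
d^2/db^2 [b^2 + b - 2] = 2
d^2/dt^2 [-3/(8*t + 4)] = -6/(2*t + 1)^3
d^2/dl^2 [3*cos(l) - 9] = -3*cos(l)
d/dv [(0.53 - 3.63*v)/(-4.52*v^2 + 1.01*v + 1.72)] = (-16.4076*v^2 + 4.7912*v - 6.7789)/(20.4304*v^4 - 9.1304*v^3 - 14.5287*v^2 + 3.4744*v + 2.9584)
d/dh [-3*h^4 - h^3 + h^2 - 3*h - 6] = -12*h^3 - 3*h^2 + 2*h - 3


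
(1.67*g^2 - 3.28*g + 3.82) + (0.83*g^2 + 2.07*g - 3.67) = 2.5*g^2 - 1.21*g + 0.15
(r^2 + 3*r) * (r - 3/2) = r^3 + 3*r^2/2 - 9*r/2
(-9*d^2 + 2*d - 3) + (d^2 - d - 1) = -8*d^2 + d - 4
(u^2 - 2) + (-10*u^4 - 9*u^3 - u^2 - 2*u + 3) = -10*u^4 - 9*u^3 - 2*u + 1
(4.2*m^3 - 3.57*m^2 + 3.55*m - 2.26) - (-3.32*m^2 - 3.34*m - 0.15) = 4.2*m^3 - 0.25*m^2 + 6.89*m - 2.11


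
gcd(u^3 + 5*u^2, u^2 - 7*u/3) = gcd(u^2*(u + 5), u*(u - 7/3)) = u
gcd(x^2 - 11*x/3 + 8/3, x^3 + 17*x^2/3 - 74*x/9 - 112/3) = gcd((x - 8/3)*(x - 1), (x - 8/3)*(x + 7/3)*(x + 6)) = x - 8/3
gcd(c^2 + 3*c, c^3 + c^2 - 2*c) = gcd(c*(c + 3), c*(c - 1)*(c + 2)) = c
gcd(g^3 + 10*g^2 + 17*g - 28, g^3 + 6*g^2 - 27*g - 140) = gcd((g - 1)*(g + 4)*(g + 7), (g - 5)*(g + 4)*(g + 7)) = g^2 + 11*g + 28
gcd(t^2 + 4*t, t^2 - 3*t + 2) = 1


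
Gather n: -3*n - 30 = -3*n - 30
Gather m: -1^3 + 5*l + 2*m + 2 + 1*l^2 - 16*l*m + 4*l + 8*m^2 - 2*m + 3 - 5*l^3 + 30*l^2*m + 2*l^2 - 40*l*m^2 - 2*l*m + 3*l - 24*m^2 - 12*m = -5*l^3 + 3*l^2 + 12*l + m^2*(-40*l - 16) + m*(30*l^2 - 18*l - 12) + 4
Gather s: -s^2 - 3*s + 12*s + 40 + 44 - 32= -s^2 + 9*s + 52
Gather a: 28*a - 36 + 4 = 28*a - 32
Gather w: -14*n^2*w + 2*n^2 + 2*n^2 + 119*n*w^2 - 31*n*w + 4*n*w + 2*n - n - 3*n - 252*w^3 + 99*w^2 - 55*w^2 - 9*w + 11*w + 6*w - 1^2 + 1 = 4*n^2 - 2*n - 252*w^3 + w^2*(119*n + 44) + w*(-14*n^2 - 27*n + 8)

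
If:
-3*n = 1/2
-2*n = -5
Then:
No Solution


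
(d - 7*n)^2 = d^2 - 14*d*n + 49*n^2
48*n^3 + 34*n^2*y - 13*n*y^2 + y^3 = (-8*n + y)*(-6*n + y)*(n + y)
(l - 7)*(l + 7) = l^2 - 49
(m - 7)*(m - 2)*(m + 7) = m^3 - 2*m^2 - 49*m + 98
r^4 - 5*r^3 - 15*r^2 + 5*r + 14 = (r - 7)*(r - 1)*(r + 1)*(r + 2)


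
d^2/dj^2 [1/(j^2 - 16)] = 2*(3*j^2 + 16)/(j^2 - 16)^3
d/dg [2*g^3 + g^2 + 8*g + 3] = 6*g^2 + 2*g + 8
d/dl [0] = 0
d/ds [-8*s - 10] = -8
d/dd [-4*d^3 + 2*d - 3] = 2 - 12*d^2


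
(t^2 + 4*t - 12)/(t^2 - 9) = (t^2 + 4*t - 12)/(t^2 - 9)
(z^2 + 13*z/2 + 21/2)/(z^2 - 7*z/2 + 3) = (2*z^2 + 13*z + 21)/(2*z^2 - 7*z + 6)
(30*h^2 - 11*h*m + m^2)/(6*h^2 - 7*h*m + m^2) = (5*h - m)/(h - m)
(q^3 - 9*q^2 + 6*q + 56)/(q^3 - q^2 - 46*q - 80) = (q^2 - 11*q + 28)/(q^2 - 3*q - 40)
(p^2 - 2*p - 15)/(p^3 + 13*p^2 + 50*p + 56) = (p^2 - 2*p - 15)/(p^3 + 13*p^2 + 50*p + 56)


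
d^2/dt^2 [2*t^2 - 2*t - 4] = 4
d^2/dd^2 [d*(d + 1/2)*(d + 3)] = 6*d + 7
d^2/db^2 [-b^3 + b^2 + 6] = 2 - 6*b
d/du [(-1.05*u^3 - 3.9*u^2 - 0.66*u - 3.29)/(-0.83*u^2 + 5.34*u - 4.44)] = (0.8715*u^4 - 11.214*u^3 - 7.3878*u^2 + 29.1706*u + 20.499)/(0.6889*u^4 - 8.8644*u^3 + 35.886*u^2 - 47.4192*u + 19.7136)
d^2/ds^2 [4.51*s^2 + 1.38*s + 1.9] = 9.02000000000000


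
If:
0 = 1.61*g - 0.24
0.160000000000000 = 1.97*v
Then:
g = 0.15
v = 0.08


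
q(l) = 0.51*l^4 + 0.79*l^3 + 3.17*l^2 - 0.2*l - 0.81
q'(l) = 2.04*l^3 + 2.37*l^2 + 6.34*l - 0.2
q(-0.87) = 1.54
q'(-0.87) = -5.27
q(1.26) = 6.84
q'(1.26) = 15.63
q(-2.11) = 16.41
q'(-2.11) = -22.19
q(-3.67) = 96.09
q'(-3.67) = -92.39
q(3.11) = 100.70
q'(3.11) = 103.80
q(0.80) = 1.67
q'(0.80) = 7.43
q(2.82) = 73.80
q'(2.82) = 82.27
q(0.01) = -0.81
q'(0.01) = -0.14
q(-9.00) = 3027.96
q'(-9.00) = -1352.45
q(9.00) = 4176.18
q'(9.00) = 1735.99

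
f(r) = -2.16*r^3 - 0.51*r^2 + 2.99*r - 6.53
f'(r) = -6.48*r^2 - 1.02*r + 2.99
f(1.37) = -8.95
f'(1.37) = -10.57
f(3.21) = -73.63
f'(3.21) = -67.05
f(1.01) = -6.26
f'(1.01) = -4.65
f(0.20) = -5.97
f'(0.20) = 2.53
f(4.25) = -168.85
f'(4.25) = -118.39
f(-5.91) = 403.86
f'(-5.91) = -217.32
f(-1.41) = -5.70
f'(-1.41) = -8.45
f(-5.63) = 345.93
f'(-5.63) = -196.66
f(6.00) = -473.51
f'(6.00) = -236.41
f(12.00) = -3776.57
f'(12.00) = -942.37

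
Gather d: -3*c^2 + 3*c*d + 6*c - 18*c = -3*c^2 + 3*c*d - 12*c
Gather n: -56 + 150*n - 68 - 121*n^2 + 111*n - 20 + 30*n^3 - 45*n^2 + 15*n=30*n^3 - 166*n^2 + 276*n - 144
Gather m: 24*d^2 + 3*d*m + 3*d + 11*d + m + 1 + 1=24*d^2 + 14*d + m*(3*d + 1) + 2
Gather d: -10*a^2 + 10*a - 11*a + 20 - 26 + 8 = -10*a^2 - a + 2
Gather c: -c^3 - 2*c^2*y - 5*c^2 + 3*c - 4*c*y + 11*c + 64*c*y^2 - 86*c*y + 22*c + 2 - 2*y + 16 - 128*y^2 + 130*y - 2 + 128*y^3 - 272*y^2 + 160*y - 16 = -c^3 + c^2*(-2*y - 5) + c*(64*y^2 - 90*y + 36) + 128*y^3 - 400*y^2 + 288*y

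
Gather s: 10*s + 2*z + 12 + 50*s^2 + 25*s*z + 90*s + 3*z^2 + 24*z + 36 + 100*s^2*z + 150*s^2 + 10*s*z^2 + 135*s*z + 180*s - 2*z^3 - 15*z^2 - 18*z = s^2*(100*z + 200) + s*(10*z^2 + 160*z + 280) - 2*z^3 - 12*z^2 + 8*z + 48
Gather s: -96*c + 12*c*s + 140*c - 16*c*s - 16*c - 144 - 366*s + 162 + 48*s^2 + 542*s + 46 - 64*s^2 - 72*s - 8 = 28*c - 16*s^2 + s*(104 - 4*c) + 56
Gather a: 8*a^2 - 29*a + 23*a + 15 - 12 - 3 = 8*a^2 - 6*a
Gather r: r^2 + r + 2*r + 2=r^2 + 3*r + 2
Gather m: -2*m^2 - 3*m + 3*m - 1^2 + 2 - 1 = -2*m^2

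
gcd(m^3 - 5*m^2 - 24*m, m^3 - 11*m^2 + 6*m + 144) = m^2 - 5*m - 24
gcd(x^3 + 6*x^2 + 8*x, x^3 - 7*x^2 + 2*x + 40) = x + 2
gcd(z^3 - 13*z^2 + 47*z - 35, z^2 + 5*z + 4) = 1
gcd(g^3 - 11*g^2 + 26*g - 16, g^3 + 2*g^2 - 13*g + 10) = g^2 - 3*g + 2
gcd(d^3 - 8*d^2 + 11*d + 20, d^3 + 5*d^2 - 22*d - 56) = d - 4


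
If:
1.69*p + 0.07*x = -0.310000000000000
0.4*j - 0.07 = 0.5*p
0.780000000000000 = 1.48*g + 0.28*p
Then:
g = 0.00783623860546937*x + 0.561730369422677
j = -0.0517751479289941*x - 0.0542899408284024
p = -0.0414201183431953*x - 0.183431952662722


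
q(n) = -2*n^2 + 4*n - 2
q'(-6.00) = 28.00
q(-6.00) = -98.00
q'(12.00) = -44.00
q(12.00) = -242.00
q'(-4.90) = 23.60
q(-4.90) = -69.62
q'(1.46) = -1.84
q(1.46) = -0.42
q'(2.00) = -4.00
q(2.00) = -2.00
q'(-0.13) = 4.52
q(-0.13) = -2.55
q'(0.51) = 1.96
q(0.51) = -0.48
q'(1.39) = -1.56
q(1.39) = -0.30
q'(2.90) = -7.60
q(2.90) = -7.22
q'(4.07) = -12.28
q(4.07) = -18.85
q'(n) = 4 - 4*n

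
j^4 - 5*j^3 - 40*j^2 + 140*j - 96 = (j - 8)*(j - 2)*(j - 1)*(j + 6)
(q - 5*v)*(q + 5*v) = q^2 - 25*v^2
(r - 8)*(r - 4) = r^2 - 12*r + 32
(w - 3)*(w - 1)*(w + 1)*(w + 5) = w^4 + 2*w^3 - 16*w^2 - 2*w + 15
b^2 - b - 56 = (b - 8)*(b + 7)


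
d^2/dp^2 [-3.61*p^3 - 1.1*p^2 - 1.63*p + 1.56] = -21.66*p - 2.2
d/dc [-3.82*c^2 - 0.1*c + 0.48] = -7.64*c - 0.1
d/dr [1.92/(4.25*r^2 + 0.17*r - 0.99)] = (-16.32*r - 0.3264)/(4.25*r^2 + 0.17*r - 0.99)^2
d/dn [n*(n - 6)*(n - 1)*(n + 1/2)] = 4*n^3 - 39*n^2/2 + 5*n + 3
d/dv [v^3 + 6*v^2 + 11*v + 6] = 3*v^2 + 12*v + 11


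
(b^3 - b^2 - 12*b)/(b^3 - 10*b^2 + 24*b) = (b + 3)/(b - 6)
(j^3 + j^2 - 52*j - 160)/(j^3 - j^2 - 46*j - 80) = (j + 4)/(j + 2)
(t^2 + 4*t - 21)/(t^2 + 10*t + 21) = (t - 3)/(t + 3)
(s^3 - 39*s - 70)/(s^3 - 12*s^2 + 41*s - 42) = (s^2 + 7*s + 10)/(s^2 - 5*s + 6)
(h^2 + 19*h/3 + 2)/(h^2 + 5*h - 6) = (h + 1/3)/(h - 1)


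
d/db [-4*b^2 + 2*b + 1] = 2 - 8*b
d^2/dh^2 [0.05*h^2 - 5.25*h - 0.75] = 0.100000000000000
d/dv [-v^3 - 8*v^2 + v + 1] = -3*v^2 - 16*v + 1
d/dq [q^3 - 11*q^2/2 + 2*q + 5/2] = 3*q^2 - 11*q + 2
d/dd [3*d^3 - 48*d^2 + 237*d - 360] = 9*d^2 - 96*d + 237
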